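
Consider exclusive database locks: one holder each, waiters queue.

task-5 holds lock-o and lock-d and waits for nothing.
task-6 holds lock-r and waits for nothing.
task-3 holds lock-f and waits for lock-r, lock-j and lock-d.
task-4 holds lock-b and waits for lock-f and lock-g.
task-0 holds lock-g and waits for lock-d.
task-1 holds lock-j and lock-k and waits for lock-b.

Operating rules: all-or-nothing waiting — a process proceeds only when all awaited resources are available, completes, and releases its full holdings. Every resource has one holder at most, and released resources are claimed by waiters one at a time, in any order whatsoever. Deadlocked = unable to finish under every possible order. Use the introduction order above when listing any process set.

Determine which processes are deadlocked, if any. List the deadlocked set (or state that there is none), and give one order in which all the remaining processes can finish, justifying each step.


The deadlocked set is task-3, task-4 and task-1.
Key observation: the knot is the closed ring of waits task-3 -> task-1 -> task-4 -> task-3; no other process is dragged down with it.
The rest can finish in the order task-6, task-5, task-0.
Walking it through:
  task-6 waits on nothing -> runs at once and releases lock-r
  task-5 waits on nothing -> runs at once and releases lock-o and lock-d
  task-0 waits on lock-d — all released -> runs and releases lock-g


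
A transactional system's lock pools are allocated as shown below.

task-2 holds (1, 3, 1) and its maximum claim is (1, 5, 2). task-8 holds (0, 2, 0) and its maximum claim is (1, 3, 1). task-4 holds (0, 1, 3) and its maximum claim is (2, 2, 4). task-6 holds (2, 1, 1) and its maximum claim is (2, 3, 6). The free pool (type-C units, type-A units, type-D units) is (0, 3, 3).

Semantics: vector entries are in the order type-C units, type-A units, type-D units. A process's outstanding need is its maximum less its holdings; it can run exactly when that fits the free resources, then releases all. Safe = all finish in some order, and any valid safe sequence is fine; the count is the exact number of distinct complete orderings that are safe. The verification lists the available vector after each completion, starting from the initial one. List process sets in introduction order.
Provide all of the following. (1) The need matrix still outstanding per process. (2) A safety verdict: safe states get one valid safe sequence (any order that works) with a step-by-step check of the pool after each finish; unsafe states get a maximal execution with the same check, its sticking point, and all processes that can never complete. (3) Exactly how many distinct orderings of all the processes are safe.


(1) Need matrix, components ordered type-C units, type-A units, type-D units:
  task-2: (0, 2, 1)
  task-8: (1, 1, 1)
  task-4: (2, 1, 1)
  task-6: (0, 2, 5)
(2) UNSAFE — no complete ordering exists.
Key observation: after task-2, task-8 the pool peaks at (1, 8, 4), and each blocked process is short somewhere: task-4 on type-C units; task-6 on type-D units.
Going as far as possible: task-2, task-8; after that, nothing fits. Verifying each step:
  pool = (0, 3, 3)
  run task-2 (needs (0, 2, 1), free (0, 3, 3)); after release of (1, 3, 1) the pool is (1, 6, 4)
  run task-8 (needs (1, 1, 1), free (1, 6, 4)); after release of (0, 2, 0) the pool is (1, 8, 4)
  task-4 still needs (2, 1, 1) but only (1, 8, 4) is free — short on type-C units
  task-6 still needs (0, 2, 5) but only (1, 8, 4) is free — short on type-D units
Permanently blocked: task-4 and task-6.
(3) Precisely 0 of the possible complete orderings are safe sequences.


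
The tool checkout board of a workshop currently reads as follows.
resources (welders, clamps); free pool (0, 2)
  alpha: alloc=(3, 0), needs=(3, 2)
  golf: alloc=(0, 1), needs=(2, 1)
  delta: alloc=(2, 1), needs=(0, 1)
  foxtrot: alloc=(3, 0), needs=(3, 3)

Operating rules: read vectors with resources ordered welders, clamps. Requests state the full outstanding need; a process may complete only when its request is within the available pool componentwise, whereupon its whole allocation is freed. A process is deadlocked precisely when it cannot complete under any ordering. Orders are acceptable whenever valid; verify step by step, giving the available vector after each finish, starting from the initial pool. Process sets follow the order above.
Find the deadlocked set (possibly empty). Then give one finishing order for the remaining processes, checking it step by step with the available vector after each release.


Deadlocked set: alpha and foxtrot.
Key observation: welders is the bottleneck — with delta, golf done the pool holds (2, 4), short of every remaining need.
The rest can finish in the order delta, golf. Step-by-step check:
  pool = (0, 2)
  delta: need (0, 1) fits (0, 2); releases (2, 1), pool now (2, 3)
  golf: need (2, 1) fits (2, 3); releases (0, 1), pool now (2, 4)
None of the blocked processes ever fits:
  alpha still needs (3, 2) but only (2, 4) is free — short on welders
  foxtrot still needs (3, 3) but only (2, 4) is free — short on welders


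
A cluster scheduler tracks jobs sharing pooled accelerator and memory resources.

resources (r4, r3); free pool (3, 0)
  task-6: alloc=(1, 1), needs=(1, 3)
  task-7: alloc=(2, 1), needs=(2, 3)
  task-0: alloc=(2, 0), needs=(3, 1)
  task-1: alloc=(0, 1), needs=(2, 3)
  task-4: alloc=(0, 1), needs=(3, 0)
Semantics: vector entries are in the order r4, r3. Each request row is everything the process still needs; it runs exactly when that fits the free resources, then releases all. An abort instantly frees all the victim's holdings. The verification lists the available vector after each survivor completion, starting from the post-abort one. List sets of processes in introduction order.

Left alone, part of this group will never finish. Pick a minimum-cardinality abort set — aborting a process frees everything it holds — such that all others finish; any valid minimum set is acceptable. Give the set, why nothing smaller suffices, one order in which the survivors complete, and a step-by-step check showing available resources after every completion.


Abort task-6 and task-7.
Key observation: the returned (3, 2) from task-6 and task-7 is what brings task-1 — unrunnable before, under any order — into play at step 2.
Minimality, checking each single-abort alternative: task-6 alone leaves task-7 blocked (short on r3); task-7 alone leaves task-6 blocked (short on r3); task-0 alone leaves task-6 blocked (short on r3); task-1 alone leaves task-6 blocked (short on r3); task-4 alone leaves task-6 blocked (short on r3).
One survivor order: task-4, task-1, task-0. Walking it through (post-abort pool first):
  pool = (6, 2)
  task-4 needs (3, 0) <= (6, 2) -> finishes; pool += (0, 1) = (6, 3)
  task-1 needs (2, 3) <= (6, 3) -> finishes; pool += (0, 1) = (6, 4)
  task-0 needs (3, 1) <= (6, 4) -> finishes; pool += (2, 0) = (8, 4)


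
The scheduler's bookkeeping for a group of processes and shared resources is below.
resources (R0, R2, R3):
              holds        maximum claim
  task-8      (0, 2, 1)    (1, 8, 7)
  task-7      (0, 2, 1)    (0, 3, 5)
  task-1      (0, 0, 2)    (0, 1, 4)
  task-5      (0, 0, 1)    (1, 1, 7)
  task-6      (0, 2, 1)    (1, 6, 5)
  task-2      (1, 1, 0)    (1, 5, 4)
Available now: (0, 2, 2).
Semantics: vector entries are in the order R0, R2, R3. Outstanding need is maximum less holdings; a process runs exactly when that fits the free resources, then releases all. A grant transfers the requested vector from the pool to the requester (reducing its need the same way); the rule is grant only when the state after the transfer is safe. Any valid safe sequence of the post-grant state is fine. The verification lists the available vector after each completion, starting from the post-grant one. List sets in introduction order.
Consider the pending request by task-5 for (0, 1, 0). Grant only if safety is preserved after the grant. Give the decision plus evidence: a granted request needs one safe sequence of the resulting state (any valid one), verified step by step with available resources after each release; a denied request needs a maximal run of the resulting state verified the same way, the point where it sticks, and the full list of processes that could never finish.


DENY. Granting would leave the state unsafe.
Key observation: after task-1, task-7 the pool peaks at (0, 3, 5), and each blocked process is short somewhere: task-8 on R0, R2, R3; task-5 on R0, R3; task-6 on R0, R2; task-2 on R2.
After a pretend grant, a maximal execution: task-1, task-7 — then nothing else fits. Walking it through:
  pool = (0, 1, 2)
  run task-1 (needs (0, 1, 2), free (0, 1, 2)); after release of (0, 0, 2) the pool is (0, 1, 4)
  run task-7 (needs (0, 1, 4), free (0, 1, 4)); after release of (0, 2, 1) the pool is (0, 3, 5)
  task-8 cannot run: need (1, 6, 6) vs free (0, 3, 5) (insufficient R0, R2 and R3)
  task-5 cannot run: need (1, 0, 6) vs free (0, 3, 5) (insufficient R0 and R3)
  task-6 cannot run: need (1, 4, 4) vs free (0, 3, 5) (insufficient R0 and R2)
  task-2 cannot run: need (0, 4, 4) vs free (0, 3, 5) (insufficient R2)
Had the request been granted, task-8, task-5, task-6 and task-2 could never finish.


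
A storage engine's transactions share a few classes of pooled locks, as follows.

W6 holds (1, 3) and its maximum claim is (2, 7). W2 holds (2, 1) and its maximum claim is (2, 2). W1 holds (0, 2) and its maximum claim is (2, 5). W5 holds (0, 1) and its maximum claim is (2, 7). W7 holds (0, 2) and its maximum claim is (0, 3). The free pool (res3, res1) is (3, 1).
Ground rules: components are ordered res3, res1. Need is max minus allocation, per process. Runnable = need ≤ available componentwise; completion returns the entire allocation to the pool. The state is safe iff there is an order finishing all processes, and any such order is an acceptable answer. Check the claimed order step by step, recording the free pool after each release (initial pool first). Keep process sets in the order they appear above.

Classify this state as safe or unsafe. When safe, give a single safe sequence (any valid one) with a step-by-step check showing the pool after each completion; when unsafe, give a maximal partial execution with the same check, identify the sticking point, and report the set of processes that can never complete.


The state is SAFE; one workable sequence: W2, W7, W6, W5, W1.
Key observation: at W2 the run first touches a limit — (0, 1) against (3, 1), exact on a resource it actually requests.
Verifying each step:
  pool = (3, 1)
  W2 needs (0, 1) <= (3, 1) -> finishes; pool += (2, 1) = (5, 2)
  W7 needs (0, 1) <= (5, 2) -> finishes; pool += (0, 2) = (5, 4)
  W6 needs (1, 4) <= (5, 4) -> finishes; pool += (1, 3) = (6, 7)
  W5 needs (2, 6) <= (6, 7) -> finishes; pool += (0, 1) = (6, 8)
  W1 needs (2, 3) <= (6, 8) -> finishes; pool += (0, 2) = (6, 10)


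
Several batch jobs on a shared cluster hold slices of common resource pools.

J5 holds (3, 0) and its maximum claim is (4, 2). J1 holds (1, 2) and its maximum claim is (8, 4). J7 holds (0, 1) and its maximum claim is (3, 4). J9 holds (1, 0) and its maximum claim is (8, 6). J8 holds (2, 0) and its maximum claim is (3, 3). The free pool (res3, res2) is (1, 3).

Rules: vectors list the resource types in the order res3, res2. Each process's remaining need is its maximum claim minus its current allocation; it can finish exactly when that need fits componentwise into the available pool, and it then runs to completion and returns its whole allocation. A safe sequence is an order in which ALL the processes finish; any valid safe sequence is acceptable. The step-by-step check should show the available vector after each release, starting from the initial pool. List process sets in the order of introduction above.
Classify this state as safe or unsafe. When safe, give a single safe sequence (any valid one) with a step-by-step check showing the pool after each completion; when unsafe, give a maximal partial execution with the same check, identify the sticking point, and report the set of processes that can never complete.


UNSAFE — no complete ordering exists.
Key observation: the pool after J5, J7, J8 is (6, 4); every surviving request exceeds it in res3, so progress ends there.
The run J5, J7, J8 cannot be extended any further. Verifying each step:
  pool = (1, 3)
  J5: need (1, 2) fits (1, 3); releases (3, 0), pool now (4, 3)
  J7: need (3, 3) fits (4, 3); releases (0, 1), pool now (4, 4)
  J8: need (1, 3) fits (4, 4); releases (2, 0), pool now (6, 4)
  blocked: J1 wants (7, 2), pool (6, 4) — not enough res3
  blocked: J9 wants (7, 6), pool (6, 4) — not enough res3 and res2
Never able to finish: J1 and J9.


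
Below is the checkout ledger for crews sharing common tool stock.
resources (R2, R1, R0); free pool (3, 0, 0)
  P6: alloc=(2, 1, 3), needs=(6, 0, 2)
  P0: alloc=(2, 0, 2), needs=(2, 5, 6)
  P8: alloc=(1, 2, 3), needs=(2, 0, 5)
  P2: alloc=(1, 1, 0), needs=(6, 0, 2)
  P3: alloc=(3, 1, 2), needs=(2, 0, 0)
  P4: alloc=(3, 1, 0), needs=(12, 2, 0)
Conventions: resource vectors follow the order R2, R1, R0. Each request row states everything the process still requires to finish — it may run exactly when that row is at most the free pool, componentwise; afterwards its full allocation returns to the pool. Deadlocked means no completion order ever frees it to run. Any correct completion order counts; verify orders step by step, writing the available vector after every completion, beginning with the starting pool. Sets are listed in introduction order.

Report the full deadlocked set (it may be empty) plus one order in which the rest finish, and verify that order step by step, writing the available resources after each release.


The deadlocked set is empty.
Key observation: P3 leads a chain of completions in which each release enables another process.
A valid finishing order for the others: P3, P2, P6, P8, P0, P4. Step-by-step check:
  pool = (3, 0, 0)
  P3: need (2, 0, 0) fits (3, 0, 0); releases (3, 1, 2), pool now (6, 1, 2)
  P2: need (6, 0, 2) fits (6, 1, 2); releases (1, 1, 0), pool now (7, 2, 2)
  P6: need (6, 0, 2) fits (7, 2, 2); releases (2, 1, 3), pool now (9, 3, 5)
  P8: need (2, 0, 5) fits (9, 3, 5); releases (1, 2, 3), pool now (10, 5, 8)
  P0: need (2, 5, 6) fits (10, 5, 8); releases (2, 0, 2), pool now (12, 5, 10)
  P4: need (12, 2, 0) fits (12, 5, 10); releases (3, 1, 0), pool now (15, 6, 10)


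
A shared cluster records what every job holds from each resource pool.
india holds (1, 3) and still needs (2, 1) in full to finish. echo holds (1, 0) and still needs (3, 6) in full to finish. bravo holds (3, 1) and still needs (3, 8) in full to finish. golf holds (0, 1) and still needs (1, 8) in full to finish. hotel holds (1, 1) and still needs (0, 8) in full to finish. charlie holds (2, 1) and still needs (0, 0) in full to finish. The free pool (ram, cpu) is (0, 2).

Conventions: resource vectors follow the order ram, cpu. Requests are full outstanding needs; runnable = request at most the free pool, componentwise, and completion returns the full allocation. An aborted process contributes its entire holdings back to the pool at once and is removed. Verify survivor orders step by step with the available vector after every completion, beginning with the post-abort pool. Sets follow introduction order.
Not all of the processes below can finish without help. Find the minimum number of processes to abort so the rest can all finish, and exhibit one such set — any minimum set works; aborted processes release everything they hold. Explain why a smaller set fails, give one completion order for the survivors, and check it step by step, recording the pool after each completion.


Abort golf and hotel.
Key observation: before aborting golf and hotel, bravo was permanently blocked — no order could ever run it; afterwards it completes at step 3.
Why nothing smaller works — every single abort fails: india alone leaves bravo blocked (short on cpu); echo alone leaves bravo blocked (short on cpu); bravo alone leaves golf blocked (short on cpu); golf alone leaves bravo blocked (short on cpu); hotel alone leaves bravo blocked (short on cpu); charlie alone leaves bravo blocked (short on cpu).
The survivors complete as charlie, india, bravo, echo. Step-by-step check (starting from the post-abort pool):
  pool = (1, 4)
  run charlie (needs (0, 0), free (1, 4)); after release of (2, 1) the pool is (3, 5)
  run india (needs (2, 1), free (3, 5)); after release of (1, 3) the pool is (4, 8)
  run bravo (needs (3, 8), free (4, 8)); after release of (3, 1) the pool is (7, 9)
  run echo (needs (3, 6), free (7, 9)); after release of (1, 0) the pool is (8, 9)


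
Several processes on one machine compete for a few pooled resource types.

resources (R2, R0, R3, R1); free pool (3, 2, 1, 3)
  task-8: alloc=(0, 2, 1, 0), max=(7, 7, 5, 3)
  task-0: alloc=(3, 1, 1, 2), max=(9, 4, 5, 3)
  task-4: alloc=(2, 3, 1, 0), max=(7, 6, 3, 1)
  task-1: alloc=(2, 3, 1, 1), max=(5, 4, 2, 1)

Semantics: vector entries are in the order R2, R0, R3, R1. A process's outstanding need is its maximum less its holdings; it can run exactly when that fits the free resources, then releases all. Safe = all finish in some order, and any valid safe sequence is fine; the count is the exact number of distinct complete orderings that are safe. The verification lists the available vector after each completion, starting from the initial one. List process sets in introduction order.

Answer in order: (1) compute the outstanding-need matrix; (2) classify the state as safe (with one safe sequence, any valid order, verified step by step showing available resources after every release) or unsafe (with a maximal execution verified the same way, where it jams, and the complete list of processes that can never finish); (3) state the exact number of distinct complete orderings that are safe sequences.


(1) Need matrix, components ordered R2, R0, R3, R1:
  task-8: (7, 5, 4, 3)
  task-0: (6, 3, 4, 1)
  task-4: (5, 3, 2, 1)
  task-1: (3, 1, 1, 0)
(2) UNSAFE — no complete ordering exists.
Key observation: once task-1, task-4 finish, the pool peaks at (7, 8, 3, 4) — and every remaining process still needs more R3 than that.
A maximal execution: task-1, task-4 — then nothing else fits. Check, step by step:
  pool = (3, 2, 1, 3)
  task-1: need (3, 1, 1, 0) fits (3, 2, 1, 3); releases (2, 3, 1, 1), pool now (5, 5, 2, 4)
  task-4: need (5, 3, 2, 1) fits (5, 5, 2, 4); releases (2, 3, 1, 0), pool now (7, 8, 3, 4)
  blocked: task-8 wants (7, 5, 4, 3), pool (7, 8, 3, 4) — not enough R3
  blocked: task-0 wants (6, 3, 4, 1), pool (7, 8, 3, 4) — not enough R3
Never able to finish: task-8 and task-0.
(3) Exactly 0 of the possible complete orderings are safe sequences.


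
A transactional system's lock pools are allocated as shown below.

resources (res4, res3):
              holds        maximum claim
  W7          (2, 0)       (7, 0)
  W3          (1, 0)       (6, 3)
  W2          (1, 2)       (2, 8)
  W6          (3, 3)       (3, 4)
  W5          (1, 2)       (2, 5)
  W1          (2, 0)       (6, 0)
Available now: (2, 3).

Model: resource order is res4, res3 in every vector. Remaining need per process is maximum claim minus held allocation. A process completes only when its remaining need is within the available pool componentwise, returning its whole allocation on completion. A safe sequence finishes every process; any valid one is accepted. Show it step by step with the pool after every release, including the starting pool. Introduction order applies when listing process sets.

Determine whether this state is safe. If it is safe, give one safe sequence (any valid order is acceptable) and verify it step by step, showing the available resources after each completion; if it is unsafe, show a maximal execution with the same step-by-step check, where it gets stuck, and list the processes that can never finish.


SAFE, for example via the order W6, W7, W1, W2, W3, W5.
Key observation: W7 is the earliest step where a requested resource binds exactly: need (5, 0), pool (5, 6) at its turn.
Walking it through:
  pool = (2, 3)
  W6: need (0, 1) fits (2, 3); releases (3, 3), pool now (5, 6)
  W7: need (5, 0) fits (5, 6); releases (2, 0), pool now (7, 6)
  W1: need (4, 0) fits (7, 6); releases (2, 0), pool now (9, 6)
  W2: need (1, 6) fits (9, 6); releases (1, 2), pool now (10, 8)
  W3: need (5, 3) fits (10, 8); releases (1, 0), pool now (11, 8)
  W5: need (1, 3) fits (11, 8); releases (1, 2), pool now (12, 10)


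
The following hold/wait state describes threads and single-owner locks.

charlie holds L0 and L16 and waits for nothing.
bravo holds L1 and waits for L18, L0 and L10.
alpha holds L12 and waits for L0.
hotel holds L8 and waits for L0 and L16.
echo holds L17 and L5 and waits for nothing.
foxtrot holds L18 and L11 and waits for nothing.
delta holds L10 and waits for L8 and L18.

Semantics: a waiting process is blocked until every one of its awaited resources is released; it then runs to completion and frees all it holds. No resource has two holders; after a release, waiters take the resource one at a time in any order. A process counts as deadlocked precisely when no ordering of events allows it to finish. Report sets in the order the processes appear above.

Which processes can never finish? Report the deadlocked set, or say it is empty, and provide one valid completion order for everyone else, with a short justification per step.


Nothing here is deadlocked.
Key observation: the waits form no ring: some process can always run, and its releases unblock the others one by one.
One completion order for the rest: charlie, foxtrot, echo, alpha, hotel, delta, bravo.
Step-by-step check:
  charlie: no waits; runs immediately, freeing L0 and L16
  foxtrot: no waits; runs immediately, freeing L18 and L11
  echo: no waits; runs immediately, freeing L17 and L5
  alpha waits on L0 — all released -> runs and releases L12
  hotel waits on L0 and L16 — all released -> runs and releases L8
  delta waits on L8 and L18 — all released -> runs and releases L10
  bravo waits on L18, L0 and L10 — all released -> runs and releases L1


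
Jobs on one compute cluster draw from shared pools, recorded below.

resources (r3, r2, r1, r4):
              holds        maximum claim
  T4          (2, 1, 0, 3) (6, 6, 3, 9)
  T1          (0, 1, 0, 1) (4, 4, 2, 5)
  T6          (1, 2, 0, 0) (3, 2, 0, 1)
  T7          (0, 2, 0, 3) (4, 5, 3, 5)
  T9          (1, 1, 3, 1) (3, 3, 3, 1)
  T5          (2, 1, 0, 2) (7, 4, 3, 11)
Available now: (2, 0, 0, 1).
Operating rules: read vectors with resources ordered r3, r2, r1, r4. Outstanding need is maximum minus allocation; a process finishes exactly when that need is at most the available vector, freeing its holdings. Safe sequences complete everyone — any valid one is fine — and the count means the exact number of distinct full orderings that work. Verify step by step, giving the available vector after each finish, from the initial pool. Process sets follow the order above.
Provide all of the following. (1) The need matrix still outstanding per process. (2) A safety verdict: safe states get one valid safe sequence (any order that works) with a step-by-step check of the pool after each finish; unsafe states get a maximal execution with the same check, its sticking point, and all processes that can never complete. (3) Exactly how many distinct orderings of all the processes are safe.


(1) Need matrix, components ordered r3, r2, r1, r4:
  T4: (4, 5, 3, 6)
  T1: (4, 3, 2, 4)
  T6: (2, 0, 0, 1)
  T7: (4, 3, 3, 2)
  T9: (2, 2, 0, 0)
  T5: (5, 3, 3, 9)
(2) The state is SAFE; one workable sequence: T6, T9, T7, T1, T4, T5.
Key observation: T6 is the earliest step where a requested resource binds exactly: need (2, 0, 0, 1), pool (2, 0, 0, 1) at its turn.
Step-by-step check:
  pool = (2, 0, 0, 1)
  T6: need (2, 0, 0, 1) fits (2, 0, 0, 1); releases (1, 2, 0, 0), pool now (3, 2, 0, 1)
  T9: need (2, 2, 0, 0) fits (3, 2, 0, 1); releases (1, 1, 3, 1), pool now (4, 3, 3, 2)
  T7: need (4, 3, 3, 2) fits (4, 3, 3, 2); releases (0, 2, 0, 3), pool now (4, 5, 3, 5)
  T1: need (4, 3, 2, 4) fits (4, 5, 3, 5); releases (0, 1, 0, 1), pool now (4, 6, 3, 6)
  T4: need (4, 5, 3, 6) fits (4, 6, 3, 6); releases (2, 1, 0, 3), pool now (6, 7, 3, 9)
  T5: need (5, 3, 3, 9) fits (6, 7, 3, 9); releases (2, 1, 0, 2), pool now (8, 8, 3, 11)
(3) Precisely 1 of the possible complete orderings is a safe sequence.


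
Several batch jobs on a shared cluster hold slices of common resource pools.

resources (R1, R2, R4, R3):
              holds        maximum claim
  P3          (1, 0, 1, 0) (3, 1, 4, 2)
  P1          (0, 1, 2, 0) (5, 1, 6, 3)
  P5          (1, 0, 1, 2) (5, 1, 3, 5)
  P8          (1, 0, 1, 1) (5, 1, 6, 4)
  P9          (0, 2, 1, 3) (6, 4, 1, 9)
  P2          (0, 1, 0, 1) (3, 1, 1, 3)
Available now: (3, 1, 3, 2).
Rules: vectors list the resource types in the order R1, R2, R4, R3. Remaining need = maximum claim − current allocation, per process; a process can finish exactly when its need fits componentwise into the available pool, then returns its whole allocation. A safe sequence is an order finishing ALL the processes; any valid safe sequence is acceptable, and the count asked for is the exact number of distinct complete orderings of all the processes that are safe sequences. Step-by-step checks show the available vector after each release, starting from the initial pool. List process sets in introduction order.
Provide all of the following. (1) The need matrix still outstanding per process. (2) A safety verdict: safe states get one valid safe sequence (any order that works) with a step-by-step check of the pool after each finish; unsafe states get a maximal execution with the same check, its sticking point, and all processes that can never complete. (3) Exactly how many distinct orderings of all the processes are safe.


(1) Outstanding need per process (order R1, R2, R4, R3):
  P3: (2, 1, 3, 2)
  P1: (5, 0, 4, 3)
  P5: (4, 1, 2, 3)
  P8: (4, 1, 5, 3)
  P9: (6, 2, 0, 6)
  P2: (3, 0, 1, 2)
(2) SAFE, for example via the order P2, P3, P5, P1, P8, P9.
Key observation: P2 is the earliest step where a requested resource binds exactly: need (3, 0, 1, 2), pool (3, 1, 3, 2) at its turn.
Walking it through:
  pool = (3, 1, 3, 2)
  run P2 (needs (3, 0, 1, 2), free (3, 1, 3, 2)); after release of (0, 1, 0, 1) the pool is (3, 2, 3, 3)
  run P3 (needs (2, 1, 3, 2), free (3, 2, 3, 3)); after release of (1, 0, 1, 0) the pool is (4, 2, 4, 3)
  run P5 (needs (4, 1, 2, 3), free (4, 2, 4, 3)); after release of (1, 0, 1, 2) the pool is (5, 2, 5, 5)
  run P1 (needs (5, 0, 4, 3), free (5, 2, 5, 5)); after release of (0, 1, 2, 0) the pool is (5, 3, 7, 5)
  run P8 (needs (4, 1, 5, 3), free (5, 3, 7, 5)); after release of (1, 0, 1, 1) the pool is (6, 3, 8, 6)
  run P9 (needs (6, 2, 0, 6), free (6, 3, 8, 6)); after release of (0, 2, 1, 3) the pool is (6, 5, 9, 9)
(3) The exact count: 6 of the possible complete orderings are safe sequences.


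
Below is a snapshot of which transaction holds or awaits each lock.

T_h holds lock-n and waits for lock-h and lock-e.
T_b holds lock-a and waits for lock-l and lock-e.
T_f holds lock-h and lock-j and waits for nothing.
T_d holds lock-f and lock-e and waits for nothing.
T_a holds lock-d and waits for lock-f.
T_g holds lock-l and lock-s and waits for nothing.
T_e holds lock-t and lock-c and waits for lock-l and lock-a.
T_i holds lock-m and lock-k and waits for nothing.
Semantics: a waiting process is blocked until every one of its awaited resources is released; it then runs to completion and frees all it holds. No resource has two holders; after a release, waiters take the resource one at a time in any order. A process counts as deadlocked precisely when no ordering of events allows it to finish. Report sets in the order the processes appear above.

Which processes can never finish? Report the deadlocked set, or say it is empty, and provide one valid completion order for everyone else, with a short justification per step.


The deadlocked set is empty.
Key observation: all waits point, directly or indirectly, at processes that can finish, so nothing is permanently blocked.
A valid finishing order for the others: T_g, T_f, T_d, T_i, T_a, T_b, T_e, T_h.
Walking it through:
  T_g: no waits; runs immediately, freeing lock-l and lock-s
  T_f: no waits; runs immediately, freeing lock-h and lock-j
  T_d: no waits; runs immediately, freeing lock-f and lock-e
  T_i: no waits; runs immediately, freeing lock-m and lock-k
  T_a waits on lock-f — all released -> runs and releases lock-d
  T_b waits on lock-l and lock-e — all released -> runs and releases lock-a
  T_e waits on lock-l and lock-a — all released -> runs and releases lock-t and lock-c
  T_h waits on lock-h and lock-e — all released -> runs and releases lock-n


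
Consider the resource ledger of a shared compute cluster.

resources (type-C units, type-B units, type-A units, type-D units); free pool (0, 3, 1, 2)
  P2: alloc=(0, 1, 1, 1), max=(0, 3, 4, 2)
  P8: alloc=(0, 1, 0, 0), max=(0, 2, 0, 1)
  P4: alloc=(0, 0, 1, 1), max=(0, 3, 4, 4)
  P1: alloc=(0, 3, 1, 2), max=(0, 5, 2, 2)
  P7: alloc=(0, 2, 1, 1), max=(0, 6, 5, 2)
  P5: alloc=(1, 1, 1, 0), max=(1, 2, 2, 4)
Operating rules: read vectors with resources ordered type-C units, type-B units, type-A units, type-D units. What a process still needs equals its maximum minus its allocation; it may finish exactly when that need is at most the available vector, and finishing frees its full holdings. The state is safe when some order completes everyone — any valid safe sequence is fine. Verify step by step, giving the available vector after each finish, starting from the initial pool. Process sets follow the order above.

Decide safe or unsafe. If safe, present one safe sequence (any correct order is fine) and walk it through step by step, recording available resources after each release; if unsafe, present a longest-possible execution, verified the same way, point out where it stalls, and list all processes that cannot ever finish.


SAFE — a valid safe sequence is P1, P5, P8, P2, P4, P7.
Key observation: the order's first zero-slack moment is P1 ((0, 2, 1, 0) needed, (0, 3, 1, 2) free — a requested resource with nothing to spare).
Check, step by step:
  pool = (0, 3, 1, 2)
  P1 needs (0, 2, 1, 0) <= (0, 3, 1, 2) -> finishes; pool += (0, 3, 1, 2) = (0, 6, 2, 4)
  P5 needs (0, 1, 1, 4) <= (0, 6, 2, 4) -> finishes; pool += (1, 1, 1, 0) = (1, 7, 3, 4)
  P8 needs (0, 1, 0, 1) <= (1, 7, 3, 4) -> finishes; pool += (0, 1, 0, 0) = (1, 8, 3, 4)
  P2 needs (0, 2, 3, 1) <= (1, 8, 3, 4) -> finishes; pool += (0, 1, 1, 1) = (1, 9, 4, 5)
  P4 needs (0, 3, 3, 3) <= (1, 9, 4, 5) -> finishes; pool += (0, 0, 1, 1) = (1, 9, 5, 6)
  P7 needs (0, 4, 4, 1) <= (1, 9, 5, 6) -> finishes; pool += (0, 2, 1, 1) = (1, 11, 6, 7)


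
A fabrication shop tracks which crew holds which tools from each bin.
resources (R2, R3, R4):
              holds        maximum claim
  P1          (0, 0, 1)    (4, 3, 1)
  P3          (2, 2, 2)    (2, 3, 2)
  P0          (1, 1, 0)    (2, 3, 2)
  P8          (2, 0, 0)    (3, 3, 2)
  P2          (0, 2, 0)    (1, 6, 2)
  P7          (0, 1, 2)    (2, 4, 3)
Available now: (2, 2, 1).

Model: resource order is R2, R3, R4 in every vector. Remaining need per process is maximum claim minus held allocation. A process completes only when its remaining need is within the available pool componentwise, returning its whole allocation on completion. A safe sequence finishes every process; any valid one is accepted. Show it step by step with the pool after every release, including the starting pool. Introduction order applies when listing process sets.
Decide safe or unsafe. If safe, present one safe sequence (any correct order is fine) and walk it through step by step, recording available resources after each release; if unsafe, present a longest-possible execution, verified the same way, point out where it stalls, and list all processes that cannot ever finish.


SAFE. One safe sequence: P3, P8, P7, P2, P1, P0.
Key observation: the order never hits an exact fit; P3 is the first step at the minimum slack of 1 on its requested resources ((0, 1, 0), (2, 2, 1) free).
Step-by-step check:
  pool = (2, 2, 1)
  run P3 (needs (0, 1, 0), free (2, 2, 1)); after release of (2, 2, 2) the pool is (4, 4, 3)
  run P8 (needs (1, 3, 2), free (4, 4, 3)); after release of (2, 0, 0) the pool is (6, 4, 3)
  run P7 (needs (2, 3, 1), free (6, 4, 3)); after release of (0, 1, 2) the pool is (6, 5, 5)
  run P2 (needs (1, 4, 2), free (6, 5, 5)); after release of (0, 2, 0) the pool is (6, 7, 5)
  run P1 (needs (4, 3, 0), free (6, 7, 5)); after release of (0, 0, 1) the pool is (6, 7, 6)
  run P0 (needs (1, 2, 2), free (6, 7, 6)); after release of (1, 1, 0) the pool is (7, 8, 6)


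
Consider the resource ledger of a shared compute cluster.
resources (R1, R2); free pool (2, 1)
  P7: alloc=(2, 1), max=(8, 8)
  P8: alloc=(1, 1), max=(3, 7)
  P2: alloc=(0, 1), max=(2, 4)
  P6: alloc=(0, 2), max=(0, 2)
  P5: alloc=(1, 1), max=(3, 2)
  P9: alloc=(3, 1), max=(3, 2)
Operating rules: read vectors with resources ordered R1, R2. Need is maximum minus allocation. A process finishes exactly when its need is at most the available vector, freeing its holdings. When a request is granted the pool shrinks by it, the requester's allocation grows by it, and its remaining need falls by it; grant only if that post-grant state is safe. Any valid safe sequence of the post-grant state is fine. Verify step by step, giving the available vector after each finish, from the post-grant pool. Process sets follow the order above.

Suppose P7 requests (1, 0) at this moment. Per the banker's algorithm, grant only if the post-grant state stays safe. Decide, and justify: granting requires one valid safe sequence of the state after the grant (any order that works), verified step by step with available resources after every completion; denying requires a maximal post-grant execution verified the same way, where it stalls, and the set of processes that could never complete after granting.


GRANT. The post-grant state is safe; one safe sequence: P6, P9, P5, P2, P8, P7.
Key observation: post-grant, (1, 1) remains, and an order beginning with P6 completes everyone.
Step-by-step check of the post-grant state:
  pool = (1, 1)
  P6 needs (0, 0) <= (1, 1) -> finishes; pool += (0, 2) = (1, 3)
  P9 needs (0, 1) <= (1, 3) -> finishes; pool += (3, 1) = (4, 4)
  P5 needs (2, 1) <= (4, 4) -> finishes; pool += (1, 1) = (5, 5)
  P2 needs (2, 3) <= (5, 5) -> finishes; pool += (0, 1) = (5, 6)
  P8 needs (2, 6) <= (5, 6) -> finishes; pool += (1, 1) = (6, 7)
  P7 needs (5, 7) <= (6, 7) -> finishes; pool += (3, 1) = (9, 8)


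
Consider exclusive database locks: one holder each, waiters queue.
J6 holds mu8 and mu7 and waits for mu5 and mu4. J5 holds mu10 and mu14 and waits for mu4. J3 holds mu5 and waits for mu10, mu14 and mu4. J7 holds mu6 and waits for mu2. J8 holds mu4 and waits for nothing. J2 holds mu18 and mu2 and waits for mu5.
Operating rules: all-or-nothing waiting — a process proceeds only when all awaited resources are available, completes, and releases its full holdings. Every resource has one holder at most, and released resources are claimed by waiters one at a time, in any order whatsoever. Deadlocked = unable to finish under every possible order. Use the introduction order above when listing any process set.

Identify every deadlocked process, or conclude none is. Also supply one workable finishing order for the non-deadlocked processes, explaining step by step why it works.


No process is deadlocked.
Key observation: there is no circular wait here — follow any chain and it reaches a process that is free to run now.
The rest can finish in the order J8, J5, J3, J2, J7, J6.
Check, step by step:
  J8: no waits; runs immediately, freeing mu4
  J5 waits on mu4 — all released -> runs and releases mu10 and mu14
  J3 waits on mu10, mu14 and mu4 — all released -> runs and releases mu5
  J2 waits on mu5 — all released -> runs and releases mu18 and mu2
  J7 waits on mu2 — all released -> runs and releases mu6
  J6 waits on mu5 and mu4 — all released -> runs and releases mu8 and mu7


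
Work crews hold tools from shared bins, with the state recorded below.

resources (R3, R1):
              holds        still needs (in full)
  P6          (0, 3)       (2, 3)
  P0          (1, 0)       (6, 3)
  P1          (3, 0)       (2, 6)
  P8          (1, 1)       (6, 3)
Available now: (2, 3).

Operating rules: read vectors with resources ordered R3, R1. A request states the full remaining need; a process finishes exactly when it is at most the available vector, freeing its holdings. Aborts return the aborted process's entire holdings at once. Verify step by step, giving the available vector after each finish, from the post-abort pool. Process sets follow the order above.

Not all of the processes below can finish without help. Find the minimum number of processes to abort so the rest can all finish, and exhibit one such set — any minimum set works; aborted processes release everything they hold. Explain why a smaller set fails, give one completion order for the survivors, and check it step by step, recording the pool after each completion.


Minimum abort set: P8.
Key observation: aborting P8 returns (1, 1), and P0 — hopeless before — runs at step 3 with the returned capacity in the pool.
Minimality: the empty abort set fails — the state is deadlocked as it stands.
One survivor order: P6, P1, P0. Check, step by step (post-abort pool first):
  pool = (3, 4)
  P6 needs (2, 3) <= (3, 4) -> finishes; pool += (0, 3) = (3, 7)
  P1 needs (2, 6) <= (3, 7) -> finishes; pool += (3, 0) = (6, 7)
  P0 needs (6, 3) <= (6, 7) -> finishes; pool += (1, 0) = (7, 7)


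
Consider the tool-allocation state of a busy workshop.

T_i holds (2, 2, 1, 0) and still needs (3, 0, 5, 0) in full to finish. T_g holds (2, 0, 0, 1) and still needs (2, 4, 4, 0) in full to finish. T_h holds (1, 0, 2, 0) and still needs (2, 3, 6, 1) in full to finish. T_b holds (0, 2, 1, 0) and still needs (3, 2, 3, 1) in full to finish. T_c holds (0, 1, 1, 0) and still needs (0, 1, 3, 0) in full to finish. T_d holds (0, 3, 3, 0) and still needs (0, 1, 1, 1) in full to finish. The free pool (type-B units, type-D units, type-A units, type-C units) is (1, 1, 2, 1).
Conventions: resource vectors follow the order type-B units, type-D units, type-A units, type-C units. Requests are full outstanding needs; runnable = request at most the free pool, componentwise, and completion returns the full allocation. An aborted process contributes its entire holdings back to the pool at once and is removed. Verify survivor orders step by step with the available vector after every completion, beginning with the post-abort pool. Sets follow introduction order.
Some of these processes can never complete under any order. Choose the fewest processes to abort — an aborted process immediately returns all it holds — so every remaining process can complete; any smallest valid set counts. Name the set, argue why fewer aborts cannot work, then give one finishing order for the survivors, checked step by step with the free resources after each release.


Minimum abort set: T_i.
Key observation: no ordering could ever have run T_b before the abort of T_i; with (2, 2, 1, 0) back in the pool it fits at step 3.
Why nothing smaller works: aborting no one leaves the state deadlocked as given.
The survivors complete as T_c, T_d, T_b, T_h, T_g. Check, step by step (starting from the post-abort pool):
  pool = (3, 3, 3, 1)
  T_c: need (0, 1, 3, 0) fits (3, 3, 3, 1); releases (0, 1, 1, 0), pool now (3, 4, 4, 1)
  T_d: need (0, 1, 1, 1) fits (3, 4, 4, 1); releases (0, 3, 3, 0), pool now (3, 7, 7, 1)
  T_b: need (3, 2, 3, 1) fits (3, 7, 7, 1); releases (0, 2, 1, 0), pool now (3, 9, 8, 1)
  T_h: need (2, 3, 6, 1) fits (3, 9, 8, 1); releases (1, 0, 2, 0), pool now (4, 9, 10, 1)
  T_g: need (2, 4, 4, 0) fits (4, 9, 10, 1); releases (2, 0, 0, 1), pool now (6, 9, 10, 2)


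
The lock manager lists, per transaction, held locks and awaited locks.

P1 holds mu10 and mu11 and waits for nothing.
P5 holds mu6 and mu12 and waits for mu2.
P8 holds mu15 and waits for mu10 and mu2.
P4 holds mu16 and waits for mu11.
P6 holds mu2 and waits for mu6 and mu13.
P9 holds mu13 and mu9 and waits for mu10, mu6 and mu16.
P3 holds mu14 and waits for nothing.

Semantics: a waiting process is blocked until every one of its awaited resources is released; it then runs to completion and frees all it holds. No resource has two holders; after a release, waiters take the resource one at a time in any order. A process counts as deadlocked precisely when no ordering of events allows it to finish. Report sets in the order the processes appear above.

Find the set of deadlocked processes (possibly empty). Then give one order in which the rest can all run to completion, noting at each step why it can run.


Deadlocked: P5, P8, P6 and P9.
Key observation: the loop P5 -> P6 -> P5 blocks itself forever; P9 is caught in further circular waits and P8 waits into the deadlock from upstream.
One completion order for the rest: P1, P4, P3.
Check, step by step:
  run P1 (it waits on nothing); releases mu10 and mu11
  run P4 (all its waits — mu11 — are resolved); releases mu16
  run P3 (it waits on nothing); releases mu14
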